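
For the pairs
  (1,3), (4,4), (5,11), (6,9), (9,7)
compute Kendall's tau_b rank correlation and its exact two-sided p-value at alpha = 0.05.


Step 1: Enumerate the 10 unordered pairs (i,j) with i<j and classify each by sign(x_j-x_i) * sign(y_j-y_i).
  (1,2):dx=+3,dy=+1->C; (1,3):dx=+4,dy=+8->C; (1,4):dx=+5,dy=+6->C; (1,5):dx=+8,dy=+4->C
  (2,3):dx=+1,dy=+7->C; (2,4):dx=+2,dy=+5->C; (2,5):dx=+5,dy=+3->C; (3,4):dx=+1,dy=-2->D
  (3,5):dx=+4,dy=-4->D; (4,5):dx=+3,dy=-2->D
Step 2: C = 7, D = 3, total pairs = 10.
Step 3: tau = (C - D)/(n(n-1)/2) = (7 - 3)/10 = 0.400000.
Step 4: Exact two-sided p-value (enumerate n! = 120 permutations of y under H0): p = 0.483333.
Step 5: alpha = 0.05. fail to reject H0.

tau_b = 0.4000 (C=7, D=3), p = 0.483333, fail to reject H0.


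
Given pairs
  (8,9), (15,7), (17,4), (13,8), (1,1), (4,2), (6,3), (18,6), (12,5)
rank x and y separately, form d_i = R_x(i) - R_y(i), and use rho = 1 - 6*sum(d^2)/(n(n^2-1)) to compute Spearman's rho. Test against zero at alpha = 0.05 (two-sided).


Step 1: Rank x and y separately (midranks; no ties here).
rank(x): 8->4, 15->7, 17->8, 13->6, 1->1, 4->2, 6->3, 18->9, 12->5
rank(y): 9->9, 7->7, 4->4, 8->8, 1->1, 2->2, 3->3, 6->6, 5->5
Step 2: d_i = R_x(i) - R_y(i); compute d_i^2.
  (4-9)^2=25, (7-7)^2=0, (8-4)^2=16, (6-8)^2=4, (1-1)^2=0, (2-2)^2=0, (3-3)^2=0, (9-6)^2=9, (5-5)^2=0
sum(d^2) = 54.
Step 3: rho = 1 - 6*54 / (9*(9^2 - 1)) = 1 - 324/720 = 0.550000.
Step 4: Under H0, t = rho * sqrt((n-2)/(1-rho^2)) = 1.7424 ~ t(7).
Step 5: Two-sided p-value from the t-distribution with 7 df = 0.124977.
Step 6: alpha = 0.05. fail to reject H0.

rho = 0.5500, p = 0.124977, fail to reject H0 at alpha = 0.05.


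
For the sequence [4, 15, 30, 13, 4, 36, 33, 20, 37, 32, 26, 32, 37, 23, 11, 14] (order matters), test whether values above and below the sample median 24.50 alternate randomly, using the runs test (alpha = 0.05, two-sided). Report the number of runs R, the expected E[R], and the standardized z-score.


Step 1: Compute median = 24.50; label A = above, B = below.
Labels in order: BBABBAABAAAAABBB  (n_A = 8, n_B = 8)
Step 2: Count runs R = 7.
Step 3: Under H0 (random ordering), E[R] = 2*n_A*n_B/(n_A+n_B) + 1 = 2*8*8/16 + 1 = 9.0000.
        Var[R] = 2*n_A*n_B*(2*n_A*n_B - n_A - n_B) / ((n_A+n_B)^2 * (n_A+n_B-1)) = 14336/3840 = 3.7333.
        SD[R] = 1.9322.
Step 4: Continuity-corrected z = (R + 0.5 - E[R]) / SD[R] = (7 + 0.5 - 9.0000) / 1.9322 = -0.7763.
Step 5: Two-sided p-value via normal approximation = 2*(1 - Phi(|z|)) = 0.437558.
Step 6: alpha = 0.05. fail to reject H0.

R = 7, z = -0.7763, p = 0.437558, fail to reject H0.


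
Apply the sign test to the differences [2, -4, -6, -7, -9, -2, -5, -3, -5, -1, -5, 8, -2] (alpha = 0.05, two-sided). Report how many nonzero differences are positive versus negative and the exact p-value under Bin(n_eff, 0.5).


Step 1: Discard zero differences. Original n = 13; n_eff = number of nonzero differences = 13.
Nonzero differences (with sign): +2, -4, -6, -7, -9, -2, -5, -3, -5, -1, -5, +8, -2
Step 2: Count signs: positive = 2, negative = 11.
Step 3: Under H0: P(positive) = 0.5, so the number of positives S ~ Bin(13, 0.5).
Step 4: Two-sided exact p-value = sum of Bin(13,0.5) probabilities at or below the observed probability = 0.022461.
Step 5: alpha = 0.05. reject H0.

n_eff = 13, pos = 2, neg = 11, p = 0.022461, reject H0.


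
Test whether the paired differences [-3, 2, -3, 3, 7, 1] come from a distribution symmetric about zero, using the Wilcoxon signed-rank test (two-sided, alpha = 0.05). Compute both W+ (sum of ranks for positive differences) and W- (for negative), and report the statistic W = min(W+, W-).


Step 1: Drop any zero differences (none here) and take |d_i|.
|d| = [3, 2, 3, 3, 7, 1]
Step 2: Midrank |d_i| (ties get averaged ranks).
ranks: |3|->4, |2|->2, |3|->4, |3|->4, |7|->6, |1|->1
Step 3: Attach original signs; sum ranks with positive sign and with negative sign.
W+ = 2 + 4 + 6 + 1 = 13
W- = 4 + 4 = 8
(Check: W+ + W- = 21 should equal n(n+1)/2 = 21.)
Step 4: Test statistic W = min(W+, W-) = 8.
Step 5: Ties in |d|, so use the tie-corrected normal approximation.
        E[W] = n(n+1)/4 = 6*7/4 = 10.5.
        Tie groups: |d|=3 (t=3); sum(t^3 - t) = 24.
        Var[W] = n(n+1)(2n+1)/24 - sum(t^3-t)/48 = 546/24 - 24/48 = 22.25.
        z = (W - E[W]) / sqrt(Var[W]) = (8 - 10.5) / 4.7170 = -0.5300.
        Two-sided p = 2*Phi(z) = 0.596113.
Step 6: alpha = 0.05. fail to reject H0.

W+ = 13, W- = 8, W = min = 8, p = 0.596113, fail to reject H0.


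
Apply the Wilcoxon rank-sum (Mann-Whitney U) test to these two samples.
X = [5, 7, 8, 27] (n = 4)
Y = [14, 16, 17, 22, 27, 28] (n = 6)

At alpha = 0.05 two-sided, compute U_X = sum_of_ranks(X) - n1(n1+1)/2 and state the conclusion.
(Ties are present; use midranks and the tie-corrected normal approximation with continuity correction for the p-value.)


Step 1: Combine and sort all 10 observations; assign midranks.
sorted (value, group): (5,X), (7,X), (8,X), (14,Y), (16,Y), (17,Y), (22,Y), (27,X), (27,Y), (28,Y)
ranks: 5->1, 7->2, 8->3, 14->4, 16->5, 17->6, 22->7, 27->8.5, 27->8.5, 28->10
Step 2: Rank sum for X: R1 = 1 + 2 + 3 + 8.5 = 14.5.
Step 3: U_X = R1 - n1(n1+1)/2 = 14.5 - 4*5/2 = 14.5 - 10 = 4.5.
       U_Y = n1*n2 - U_X = 24 - 4.5 = 19.5.
Step 4: Ties are present, so use the tie-corrected normal approximation (with continuity correction) for the p-value.
Step 5: p-value = 0.134407; compare to alpha = 0.05. fail to reject H0.

U_X = 4.5, p = 0.134407, fail to reject H0 at alpha = 0.05.


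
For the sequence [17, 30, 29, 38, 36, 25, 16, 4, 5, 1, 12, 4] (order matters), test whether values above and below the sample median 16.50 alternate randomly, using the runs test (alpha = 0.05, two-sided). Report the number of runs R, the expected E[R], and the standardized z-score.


Step 1: Compute median = 16.50; label A = above, B = below.
Labels in order: AAAAAABBBBBB  (n_A = 6, n_B = 6)
Step 2: Count runs R = 2.
Step 3: Under H0 (random ordering), E[R] = 2*n_A*n_B/(n_A+n_B) + 1 = 2*6*6/12 + 1 = 7.0000.
        Var[R] = 2*n_A*n_B*(2*n_A*n_B - n_A - n_B) / ((n_A+n_B)^2 * (n_A+n_B-1)) = 4320/1584 = 2.7273.
        SD[R] = 1.6514.
Step 4: Continuity-corrected z = (R + 0.5 - E[R]) / SD[R] = (2 + 0.5 - 7.0000) / 1.6514 = -2.7249.
Step 5: Two-sided p-value via normal approximation = 2*(1 - Phi(|z|)) = 0.006432.
Step 6: alpha = 0.05. reject H0.

R = 2, z = -2.7249, p = 0.006432, reject H0.


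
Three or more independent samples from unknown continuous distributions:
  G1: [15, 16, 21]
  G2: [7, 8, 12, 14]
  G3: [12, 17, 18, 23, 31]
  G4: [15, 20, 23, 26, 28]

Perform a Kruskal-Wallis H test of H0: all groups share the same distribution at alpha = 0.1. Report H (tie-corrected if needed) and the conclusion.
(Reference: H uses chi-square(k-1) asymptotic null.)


Step 1: Combine all N = 17 observations and assign midranks.
sorted (value, group, rank): (7,G2,1), (8,G2,2), (12,G2,3.5), (12,G3,3.5), (14,G2,5), (15,G1,6.5), (15,G4,6.5), (16,G1,8), (17,G3,9), (18,G3,10), (20,G4,11), (21,G1,12), (23,G3,13.5), (23,G4,13.5), (26,G4,15), (28,G4,16), (31,G3,17)
Step 2: Sum ranks within each group.
R_1 = 26.5 (n_1 = 3)
R_2 = 11.5 (n_2 = 4)
R_3 = 53 (n_3 = 5)
R_4 = 62 (n_4 = 5)
Step 3: H = 12/(N(N+1)) * sum(R_i^2/n_i) - 3(N+1)
     = 12/(17*18) * (26.5^2/3 + 11.5^2/4 + 53^2/5 + 62^2/5) - 3*18
     = 0.039216 * 1597.75 - 54
     = 8.656699.
Step 4: Ties present; correction factor C = 1 - 18/(17^3 - 17) = 0.996324. Corrected H = 8.656699 / 0.996324 = 8.688643.
Step 5: Under H0, H ~ chi^2(3); p-value = 0.033730.
Step 6: alpha = 0.1. reject H0.

H = 8.6886, df = 3, p = 0.033730, reject H0.


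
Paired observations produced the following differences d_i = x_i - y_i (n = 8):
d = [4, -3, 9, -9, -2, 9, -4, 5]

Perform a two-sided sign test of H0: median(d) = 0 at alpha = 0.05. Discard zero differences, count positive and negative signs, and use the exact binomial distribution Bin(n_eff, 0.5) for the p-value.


Step 1: Discard zero differences. Original n = 8; n_eff = number of nonzero differences = 8.
Nonzero differences (with sign): +4, -3, +9, -9, -2, +9, -4, +5
Step 2: Count signs: positive = 4, negative = 4.
Step 3: Under H0: P(positive) = 0.5, so the number of positives S ~ Bin(8, 0.5).
Step 4: Two-sided exact p-value = sum of Bin(8,0.5) probabilities at or below the observed probability = 1.000000.
Step 5: alpha = 0.05. fail to reject H0.

n_eff = 8, pos = 4, neg = 4, p = 1.000000, fail to reject H0.


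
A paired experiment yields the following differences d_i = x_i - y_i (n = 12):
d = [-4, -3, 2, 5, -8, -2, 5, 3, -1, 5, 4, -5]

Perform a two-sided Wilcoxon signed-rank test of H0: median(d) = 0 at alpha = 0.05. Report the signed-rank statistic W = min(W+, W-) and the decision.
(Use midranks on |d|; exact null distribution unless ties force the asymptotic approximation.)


Step 1: Drop any zero differences (none here) and take |d_i|.
|d| = [4, 3, 2, 5, 8, 2, 5, 3, 1, 5, 4, 5]
Step 2: Midrank |d_i| (ties get averaged ranks).
ranks: |4|->6.5, |3|->4.5, |2|->2.5, |5|->9.5, |8|->12, |2|->2.5, |5|->9.5, |3|->4.5, |1|->1, |5|->9.5, |4|->6.5, |5|->9.5
Step 3: Attach original signs; sum ranks with positive sign and with negative sign.
W+ = 2.5 + 9.5 + 9.5 + 4.5 + 9.5 + 6.5 = 42
W- = 6.5 + 4.5 + 12 + 2.5 + 1 + 9.5 = 36
(Check: W+ + W- = 78 should equal n(n+1)/2 = 78.)
Step 4: Test statistic W = min(W+, W-) = 36.
Step 5: Ties in |d|, so use the tie-corrected normal approximation.
        E[W] = n(n+1)/4 = 12*13/4 = 39.
        Tie groups: |d|=2 (t=2), |d|=3 (t=2), |d|=4 (t=2), |d|=5 (t=4); sum(t^3 - t) = 78.
        Var[W] = n(n+1)(2n+1)/24 - sum(t^3-t)/48 = 3900/24 - 78/48 = 160.875.
        z = (W - E[W]) / sqrt(Var[W]) = (36 - 39) / 12.6837 = -0.2365.
        Two-sided p = 2*Phi(z) = 0.813025.
Step 6: alpha = 0.05. fail to reject H0.

W+ = 42, W- = 36, W = min = 36, p = 0.813025, fail to reject H0.


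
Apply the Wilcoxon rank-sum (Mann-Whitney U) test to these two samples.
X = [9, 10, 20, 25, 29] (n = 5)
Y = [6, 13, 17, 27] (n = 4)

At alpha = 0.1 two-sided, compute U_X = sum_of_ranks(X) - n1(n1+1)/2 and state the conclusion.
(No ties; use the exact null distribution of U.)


Step 1: Combine and sort all 9 observations; assign midranks.
sorted (value, group): (6,Y), (9,X), (10,X), (13,Y), (17,Y), (20,X), (25,X), (27,Y), (29,X)
ranks: 6->1, 9->2, 10->3, 13->4, 17->5, 20->6, 25->7, 27->8, 29->9
Step 2: Rank sum for X: R1 = 2 + 3 + 6 + 7 + 9 = 27.
Step 3: U_X = R1 - n1(n1+1)/2 = 27 - 5*6/2 = 27 - 15 = 12.
       U_Y = n1*n2 - U_X = 20 - 12 = 8.
Step 4: No ties, so the exact null distribution of U (based on enumerating the C(9,5) = 126 equally likely rank assignments) gives the two-sided p-value.
Step 5: p-value = 0.730159; compare to alpha = 0.1. fail to reject H0.

U_X = 12, p = 0.730159, fail to reject H0 at alpha = 0.1.


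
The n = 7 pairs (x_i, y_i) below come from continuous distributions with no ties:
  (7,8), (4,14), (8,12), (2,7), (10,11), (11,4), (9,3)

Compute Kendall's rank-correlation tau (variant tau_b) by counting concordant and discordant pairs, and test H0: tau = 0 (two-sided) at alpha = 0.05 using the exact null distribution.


Step 1: Enumerate the 21 unordered pairs (i,j) with i<j and classify each by sign(x_j-x_i) * sign(y_j-y_i).
  (1,2):dx=-3,dy=+6->D; (1,3):dx=+1,dy=+4->C; (1,4):dx=-5,dy=-1->C; (1,5):dx=+3,dy=+3->C
  (1,6):dx=+4,dy=-4->D; (1,7):dx=+2,dy=-5->D; (2,3):dx=+4,dy=-2->D; (2,4):dx=-2,dy=-7->C
  (2,5):dx=+6,dy=-3->D; (2,6):dx=+7,dy=-10->D; (2,7):dx=+5,dy=-11->D; (3,4):dx=-6,dy=-5->C
  (3,5):dx=+2,dy=-1->D; (3,6):dx=+3,dy=-8->D; (3,7):dx=+1,dy=-9->D; (4,5):dx=+8,dy=+4->C
  (4,6):dx=+9,dy=-3->D; (4,7):dx=+7,dy=-4->D; (5,6):dx=+1,dy=-7->D; (5,7):dx=-1,dy=-8->C
  (6,7):dx=-2,dy=-1->C
Step 2: C = 8, D = 13, total pairs = 21.
Step 3: tau = (C - D)/(n(n-1)/2) = (8 - 13)/21 = -0.238095.
Step 4: Exact two-sided p-value (enumerate n! = 5040 permutations of y under H0): p = 0.561905.
Step 5: alpha = 0.05. fail to reject H0.

tau_b = -0.2381 (C=8, D=13), p = 0.561905, fail to reject H0.


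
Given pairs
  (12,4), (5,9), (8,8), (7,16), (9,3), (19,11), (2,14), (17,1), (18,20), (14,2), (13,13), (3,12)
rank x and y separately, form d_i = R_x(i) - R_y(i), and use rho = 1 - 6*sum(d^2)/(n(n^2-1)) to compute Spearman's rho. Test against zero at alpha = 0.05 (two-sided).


Step 1: Rank x and y separately (midranks; no ties here).
rank(x): 12->7, 5->3, 8->5, 7->4, 9->6, 19->12, 2->1, 17->10, 18->11, 14->9, 13->8, 3->2
rank(y): 4->4, 9->6, 8->5, 16->11, 3->3, 11->7, 14->10, 1->1, 20->12, 2->2, 13->9, 12->8
Step 2: d_i = R_x(i) - R_y(i); compute d_i^2.
  (7-4)^2=9, (3-6)^2=9, (5-5)^2=0, (4-11)^2=49, (6-3)^2=9, (12-7)^2=25, (1-10)^2=81, (10-1)^2=81, (11-12)^2=1, (9-2)^2=49, (8-9)^2=1, (2-8)^2=36
sum(d^2) = 350.
Step 3: rho = 1 - 6*350 / (12*(12^2 - 1)) = 1 - 2100/1716 = -0.223776.
Step 4: Under H0, t = rho * sqrt((n-2)/(1-rho^2)) = -0.7261 ~ t(10).
Step 5: Two-sided p-value from the t-distribution with 10 df = 0.484452.
Step 6: alpha = 0.05. fail to reject H0.

rho = -0.2238, p = 0.484452, fail to reject H0 at alpha = 0.05.


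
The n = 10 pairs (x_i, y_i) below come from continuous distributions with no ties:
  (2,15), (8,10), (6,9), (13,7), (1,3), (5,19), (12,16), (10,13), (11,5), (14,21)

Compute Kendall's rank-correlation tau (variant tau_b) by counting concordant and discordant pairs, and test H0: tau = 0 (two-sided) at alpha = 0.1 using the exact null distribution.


Step 1: Enumerate the 45 unordered pairs (i,j) with i<j and classify each by sign(x_j-x_i) * sign(y_j-y_i).
  (1,2):dx=+6,dy=-5->D; (1,3):dx=+4,dy=-6->D; (1,4):dx=+11,dy=-8->D; (1,5):dx=-1,dy=-12->C
  (1,6):dx=+3,dy=+4->C; (1,7):dx=+10,dy=+1->C; (1,8):dx=+8,dy=-2->D; (1,9):dx=+9,dy=-10->D
  (1,10):dx=+12,dy=+6->C; (2,3):dx=-2,dy=-1->C; (2,4):dx=+5,dy=-3->D; (2,5):dx=-7,dy=-7->C
  (2,6):dx=-3,dy=+9->D; (2,7):dx=+4,dy=+6->C; (2,8):dx=+2,dy=+3->C; (2,9):dx=+3,dy=-5->D
  (2,10):dx=+6,dy=+11->C; (3,4):dx=+7,dy=-2->D; (3,5):dx=-5,dy=-6->C; (3,6):dx=-1,dy=+10->D
  (3,7):dx=+6,dy=+7->C; (3,8):dx=+4,dy=+4->C; (3,9):dx=+5,dy=-4->D; (3,10):dx=+8,dy=+12->C
  (4,5):dx=-12,dy=-4->C; (4,6):dx=-8,dy=+12->D; (4,7):dx=-1,dy=+9->D; (4,8):dx=-3,dy=+6->D
  (4,9):dx=-2,dy=-2->C; (4,10):dx=+1,dy=+14->C; (5,6):dx=+4,dy=+16->C; (5,7):dx=+11,dy=+13->C
  (5,8):dx=+9,dy=+10->C; (5,9):dx=+10,dy=+2->C; (5,10):dx=+13,dy=+18->C; (6,7):dx=+7,dy=-3->D
  (6,8):dx=+5,dy=-6->D; (6,9):dx=+6,dy=-14->D; (6,10):dx=+9,dy=+2->C; (7,8):dx=-2,dy=-3->C
  (7,9):dx=-1,dy=-11->C; (7,10):dx=+2,dy=+5->C; (8,9):dx=+1,dy=-8->D; (8,10):dx=+4,dy=+8->C
  (9,10):dx=+3,dy=+16->C
Step 2: C = 27, D = 18, total pairs = 45.
Step 3: tau = (C - D)/(n(n-1)/2) = (27 - 18)/45 = 0.200000.
Step 4: Exact two-sided p-value (enumerate n! = 3628800 permutations of y under H0): p = 0.484313.
Step 5: alpha = 0.1. fail to reject H0.

tau_b = 0.2000 (C=27, D=18), p = 0.484313, fail to reject H0.


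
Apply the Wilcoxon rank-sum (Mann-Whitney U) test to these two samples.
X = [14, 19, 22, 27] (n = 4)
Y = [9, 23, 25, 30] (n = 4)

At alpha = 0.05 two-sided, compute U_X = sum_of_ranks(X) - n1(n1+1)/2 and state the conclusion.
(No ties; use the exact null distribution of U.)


Step 1: Combine and sort all 8 observations; assign midranks.
sorted (value, group): (9,Y), (14,X), (19,X), (22,X), (23,Y), (25,Y), (27,X), (30,Y)
ranks: 9->1, 14->2, 19->3, 22->4, 23->5, 25->6, 27->7, 30->8
Step 2: Rank sum for X: R1 = 2 + 3 + 4 + 7 = 16.
Step 3: U_X = R1 - n1(n1+1)/2 = 16 - 4*5/2 = 16 - 10 = 6.
       U_Y = n1*n2 - U_X = 16 - 6 = 10.
Step 4: No ties, so the exact null distribution of U (based on enumerating the C(8,4) = 70 equally likely rank assignments) gives the two-sided p-value.
Step 5: p-value = 0.685714; compare to alpha = 0.05. fail to reject H0.

U_X = 6, p = 0.685714, fail to reject H0 at alpha = 0.05.


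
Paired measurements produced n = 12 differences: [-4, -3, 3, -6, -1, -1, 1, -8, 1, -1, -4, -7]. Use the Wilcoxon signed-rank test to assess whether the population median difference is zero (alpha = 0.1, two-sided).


Step 1: Drop any zero differences (none here) and take |d_i|.
|d| = [4, 3, 3, 6, 1, 1, 1, 8, 1, 1, 4, 7]
Step 2: Midrank |d_i| (ties get averaged ranks).
ranks: |4|->8.5, |3|->6.5, |3|->6.5, |6|->10, |1|->3, |1|->3, |1|->3, |8|->12, |1|->3, |1|->3, |4|->8.5, |7|->11
Step 3: Attach original signs; sum ranks with positive sign and with negative sign.
W+ = 6.5 + 3 + 3 = 12.5
W- = 8.5 + 6.5 + 10 + 3 + 3 + 12 + 3 + 8.5 + 11 = 65.5
(Check: W+ + W- = 78 should equal n(n+1)/2 = 78.)
Step 4: Test statistic W = min(W+, W-) = 12.5.
Step 5: Ties in |d|, so use the tie-corrected normal approximation.
        E[W] = n(n+1)/4 = 12*13/4 = 39.
        Tie groups: |d|=1 (t=5), |d|=3 (t=2), |d|=4 (t=2); sum(t^3 - t) = 132.
        Var[W] = n(n+1)(2n+1)/24 - sum(t^3-t)/48 = 3900/24 - 132/48 = 159.75.
        z = (W - E[W]) / sqrt(Var[W]) = (12.5 - 39) / 12.6392 = -2.0966.
        Two-sided p = 2*Phi(z) = 0.036025.
Step 6: alpha = 0.1. reject H0.

W+ = 12.5, W- = 65.5, W = min = 12.5, p = 0.036025, reject H0.


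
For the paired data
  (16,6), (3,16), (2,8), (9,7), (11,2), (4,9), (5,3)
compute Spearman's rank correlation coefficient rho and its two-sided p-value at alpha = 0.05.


Step 1: Rank x and y separately (midranks; no ties here).
rank(x): 16->7, 3->2, 2->1, 9->5, 11->6, 4->3, 5->4
rank(y): 6->3, 16->7, 8->5, 7->4, 2->1, 9->6, 3->2
Step 2: d_i = R_x(i) - R_y(i); compute d_i^2.
  (7-3)^2=16, (2-7)^2=25, (1-5)^2=16, (5-4)^2=1, (6-1)^2=25, (3-6)^2=9, (4-2)^2=4
sum(d^2) = 96.
Step 3: rho = 1 - 6*96 / (7*(7^2 - 1)) = 1 - 576/336 = -0.714286.
Step 4: Under H0, t = rho * sqrt((n-2)/(1-rho^2)) = -2.2822 ~ t(5).
Step 5: Two-sided p-value from the t-distribution with 5 df = 0.071344.
Step 6: alpha = 0.05. fail to reject H0.

rho = -0.7143, p = 0.071344, fail to reject H0 at alpha = 0.05.


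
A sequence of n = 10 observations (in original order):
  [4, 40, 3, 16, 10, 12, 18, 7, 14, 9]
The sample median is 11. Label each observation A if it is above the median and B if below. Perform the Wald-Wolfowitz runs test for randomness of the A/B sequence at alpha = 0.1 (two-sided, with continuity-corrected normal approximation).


Step 1: Compute median = 11; label A = above, B = below.
Labels in order: BABABAABAB  (n_A = 5, n_B = 5)
Step 2: Count runs R = 9.
Step 3: Under H0 (random ordering), E[R] = 2*n_A*n_B/(n_A+n_B) + 1 = 2*5*5/10 + 1 = 6.0000.
        Var[R] = 2*n_A*n_B*(2*n_A*n_B - n_A - n_B) / ((n_A+n_B)^2 * (n_A+n_B-1)) = 2000/900 = 2.2222.
        SD[R] = 1.4907.
Step 4: Continuity-corrected z = (R - 0.5 - E[R]) / SD[R] = (9 - 0.5 - 6.0000) / 1.4907 = 1.6771.
Step 5: Two-sided p-value via normal approximation = 2*(1 - Phi(|z|)) = 0.093533.
Step 6: alpha = 0.1. reject H0.

R = 9, z = 1.6771, p = 0.093533, reject H0.


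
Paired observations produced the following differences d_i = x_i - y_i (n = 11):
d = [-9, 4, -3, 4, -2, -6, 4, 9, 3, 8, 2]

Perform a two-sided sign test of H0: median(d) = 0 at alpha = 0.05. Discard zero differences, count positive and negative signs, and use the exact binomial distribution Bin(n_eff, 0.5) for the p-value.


Step 1: Discard zero differences. Original n = 11; n_eff = number of nonzero differences = 11.
Nonzero differences (with sign): -9, +4, -3, +4, -2, -6, +4, +9, +3, +8, +2
Step 2: Count signs: positive = 7, negative = 4.
Step 3: Under H0: P(positive) = 0.5, so the number of positives S ~ Bin(11, 0.5).
Step 4: Two-sided exact p-value = sum of Bin(11,0.5) probabilities at or below the observed probability = 0.548828.
Step 5: alpha = 0.05. fail to reject H0.

n_eff = 11, pos = 7, neg = 4, p = 0.548828, fail to reject H0.


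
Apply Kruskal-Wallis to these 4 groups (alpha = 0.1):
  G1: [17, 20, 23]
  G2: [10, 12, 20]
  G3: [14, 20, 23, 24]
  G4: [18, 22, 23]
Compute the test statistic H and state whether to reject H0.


Step 1: Combine all N = 13 observations and assign midranks.
sorted (value, group, rank): (10,G2,1), (12,G2,2), (14,G3,3), (17,G1,4), (18,G4,5), (20,G1,7), (20,G2,7), (20,G3,7), (22,G4,9), (23,G1,11), (23,G3,11), (23,G4,11), (24,G3,13)
Step 2: Sum ranks within each group.
R_1 = 22 (n_1 = 3)
R_2 = 10 (n_2 = 3)
R_3 = 34 (n_3 = 4)
R_4 = 25 (n_4 = 3)
Step 3: H = 12/(N(N+1)) * sum(R_i^2/n_i) - 3(N+1)
     = 12/(13*14) * (22^2/3 + 10^2/3 + 34^2/4 + 25^2/3) - 3*14
     = 0.065934 * 692 - 42
     = 3.626374.
Step 4: Ties present; correction factor C = 1 - 48/(13^3 - 13) = 0.978022. Corrected H = 3.626374 / 0.978022 = 3.707865.
Step 5: Under H0, H ~ chi^2(3); p-value = 0.294786.
Step 6: alpha = 0.1. fail to reject H0.

H = 3.7079, df = 3, p = 0.294786, fail to reject H0.


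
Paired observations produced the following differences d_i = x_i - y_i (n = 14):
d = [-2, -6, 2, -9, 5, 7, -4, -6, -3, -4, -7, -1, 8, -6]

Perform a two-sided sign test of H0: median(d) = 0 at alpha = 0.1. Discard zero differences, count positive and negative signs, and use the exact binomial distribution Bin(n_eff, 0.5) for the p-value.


Step 1: Discard zero differences. Original n = 14; n_eff = number of nonzero differences = 14.
Nonzero differences (with sign): -2, -6, +2, -9, +5, +7, -4, -6, -3, -4, -7, -1, +8, -6
Step 2: Count signs: positive = 4, negative = 10.
Step 3: Under H0: P(positive) = 0.5, so the number of positives S ~ Bin(14, 0.5).
Step 4: Two-sided exact p-value = sum of Bin(14,0.5) probabilities at or below the observed probability = 0.179565.
Step 5: alpha = 0.1. fail to reject H0.

n_eff = 14, pos = 4, neg = 10, p = 0.179565, fail to reject H0.


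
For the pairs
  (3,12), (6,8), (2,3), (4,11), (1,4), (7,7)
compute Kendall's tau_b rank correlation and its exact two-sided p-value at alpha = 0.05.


Step 1: Enumerate the 15 unordered pairs (i,j) with i<j and classify each by sign(x_j-x_i) * sign(y_j-y_i).
  (1,2):dx=+3,dy=-4->D; (1,3):dx=-1,dy=-9->C; (1,4):dx=+1,dy=-1->D; (1,5):dx=-2,dy=-8->C
  (1,6):dx=+4,dy=-5->D; (2,3):dx=-4,dy=-5->C; (2,4):dx=-2,dy=+3->D; (2,5):dx=-5,dy=-4->C
  (2,6):dx=+1,dy=-1->D; (3,4):dx=+2,dy=+8->C; (3,5):dx=-1,dy=+1->D; (3,6):dx=+5,dy=+4->C
  (4,5):dx=-3,dy=-7->C; (4,6):dx=+3,dy=-4->D; (5,6):dx=+6,dy=+3->C
Step 2: C = 8, D = 7, total pairs = 15.
Step 3: tau = (C - D)/(n(n-1)/2) = (8 - 7)/15 = 0.066667.
Step 4: Exact two-sided p-value (enumerate n! = 720 permutations of y under H0): p = 1.000000.
Step 5: alpha = 0.05. fail to reject H0.

tau_b = 0.0667 (C=8, D=7), p = 1.000000, fail to reject H0.


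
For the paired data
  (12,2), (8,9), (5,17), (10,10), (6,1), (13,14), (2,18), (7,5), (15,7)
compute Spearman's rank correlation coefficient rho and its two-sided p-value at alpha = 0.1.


Step 1: Rank x and y separately (midranks; no ties here).
rank(x): 12->7, 8->5, 5->2, 10->6, 6->3, 13->8, 2->1, 7->4, 15->9
rank(y): 2->2, 9->5, 17->8, 10->6, 1->1, 14->7, 18->9, 5->3, 7->4
Step 2: d_i = R_x(i) - R_y(i); compute d_i^2.
  (7-2)^2=25, (5-5)^2=0, (2-8)^2=36, (6-6)^2=0, (3-1)^2=4, (8-7)^2=1, (1-9)^2=64, (4-3)^2=1, (9-4)^2=25
sum(d^2) = 156.
Step 3: rho = 1 - 6*156 / (9*(9^2 - 1)) = 1 - 936/720 = -0.300000.
Step 4: Under H0, t = rho * sqrt((n-2)/(1-rho^2)) = -0.8321 ~ t(7).
Step 5: Two-sided p-value from the t-distribution with 7 df = 0.432845.
Step 6: alpha = 0.1. fail to reject H0.

rho = -0.3000, p = 0.432845, fail to reject H0 at alpha = 0.1.


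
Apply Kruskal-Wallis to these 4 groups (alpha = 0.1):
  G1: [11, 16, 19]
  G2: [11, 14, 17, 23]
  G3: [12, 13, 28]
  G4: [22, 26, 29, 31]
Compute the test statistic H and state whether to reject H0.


Step 1: Combine all N = 14 observations and assign midranks.
sorted (value, group, rank): (11,G1,1.5), (11,G2,1.5), (12,G3,3), (13,G3,4), (14,G2,5), (16,G1,6), (17,G2,7), (19,G1,8), (22,G4,9), (23,G2,10), (26,G4,11), (28,G3,12), (29,G4,13), (31,G4,14)
Step 2: Sum ranks within each group.
R_1 = 15.5 (n_1 = 3)
R_2 = 23.5 (n_2 = 4)
R_3 = 19 (n_3 = 3)
R_4 = 47 (n_4 = 4)
Step 3: H = 12/(N(N+1)) * sum(R_i^2/n_i) - 3(N+1)
     = 12/(14*15) * (15.5^2/3 + 23.5^2/4 + 19^2/3 + 47^2/4) - 3*15
     = 0.057143 * 890.729 - 45
     = 5.898810.
Step 4: Ties present; correction factor C = 1 - 6/(14^3 - 14) = 0.997802. Corrected H = 5.898810 / 0.997802 = 5.911802.
Step 5: Under H0, H ~ chi^2(3); p-value = 0.115981.
Step 6: alpha = 0.1. fail to reject H0.

H = 5.9118, df = 3, p = 0.115981, fail to reject H0.


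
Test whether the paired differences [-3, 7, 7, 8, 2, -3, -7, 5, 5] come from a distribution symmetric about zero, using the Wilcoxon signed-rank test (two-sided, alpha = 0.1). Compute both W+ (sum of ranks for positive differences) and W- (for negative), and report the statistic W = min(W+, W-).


Step 1: Drop any zero differences (none here) and take |d_i|.
|d| = [3, 7, 7, 8, 2, 3, 7, 5, 5]
Step 2: Midrank |d_i| (ties get averaged ranks).
ranks: |3|->2.5, |7|->7, |7|->7, |8|->9, |2|->1, |3|->2.5, |7|->7, |5|->4.5, |5|->4.5
Step 3: Attach original signs; sum ranks with positive sign and with negative sign.
W+ = 7 + 7 + 9 + 1 + 4.5 + 4.5 = 33
W- = 2.5 + 2.5 + 7 = 12
(Check: W+ + W- = 45 should equal n(n+1)/2 = 45.)
Step 4: Test statistic W = min(W+, W-) = 12.
Step 5: Ties in |d|, so use the tie-corrected normal approximation.
        E[W] = n(n+1)/4 = 9*10/4 = 22.5.
        Tie groups: |d|=3 (t=2), |d|=5 (t=2), |d|=7 (t=3); sum(t^3 - t) = 36.
        Var[W] = n(n+1)(2n+1)/24 - sum(t^3-t)/48 = 1710/24 - 36/48 = 70.5.
        z = (W - E[W]) / sqrt(Var[W]) = (12 - 22.5) / 8.3964 = -1.2505.
        Two-sided p = 2*Phi(z) = 0.211105.
Step 6: alpha = 0.1. fail to reject H0.

W+ = 33, W- = 12, W = min = 12, p = 0.211105, fail to reject H0.


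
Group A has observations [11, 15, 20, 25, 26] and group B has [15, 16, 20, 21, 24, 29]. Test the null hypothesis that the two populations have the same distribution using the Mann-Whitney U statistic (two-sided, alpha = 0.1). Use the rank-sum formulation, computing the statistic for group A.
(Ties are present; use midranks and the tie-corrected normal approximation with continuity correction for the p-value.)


Step 1: Combine and sort all 11 observations; assign midranks.
sorted (value, group): (11,X), (15,X), (15,Y), (16,Y), (20,X), (20,Y), (21,Y), (24,Y), (25,X), (26,X), (29,Y)
ranks: 11->1, 15->2.5, 15->2.5, 16->4, 20->5.5, 20->5.5, 21->7, 24->8, 25->9, 26->10, 29->11
Step 2: Rank sum for X: R1 = 1 + 2.5 + 5.5 + 9 + 10 = 28.
Step 3: U_X = R1 - n1(n1+1)/2 = 28 - 5*6/2 = 28 - 15 = 13.
       U_Y = n1*n2 - U_X = 30 - 13 = 17.
Step 4: Ties are present, so use the tie-corrected normal approximation (with continuity correction) for the p-value.
Step 5: p-value = 0.783228; compare to alpha = 0.1. fail to reject H0.

U_X = 13, p = 0.783228, fail to reject H0 at alpha = 0.1.


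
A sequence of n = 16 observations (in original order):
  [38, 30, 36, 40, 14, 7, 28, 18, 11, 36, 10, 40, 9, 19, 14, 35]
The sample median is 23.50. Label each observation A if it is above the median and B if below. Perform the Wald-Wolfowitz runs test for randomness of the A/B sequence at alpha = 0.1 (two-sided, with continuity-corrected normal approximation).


Step 1: Compute median = 23.50; label A = above, B = below.
Labels in order: AAAABBABBABABBBA  (n_A = 8, n_B = 8)
Step 2: Count runs R = 9.
Step 3: Under H0 (random ordering), E[R] = 2*n_A*n_B/(n_A+n_B) + 1 = 2*8*8/16 + 1 = 9.0000.
        Var[R] = 2*n_A*n_B*(2*n_A*n_B - n_A - n_B) / ((n_A+n_B)^2 * (n_A+n_B-1)) = 14336/3840 = 3.7333.
        SD[R] = 1.9322.
Step 4: R = E[R], so z = 0 with no continuity correction.
Step 5: Two-sided p-value via normal approximation = 2*(1 - Phi(|z|)) = 1.000000.
Step 6: alpha = 0.1. fail to reject H0.

R = 9, z = 0.0000, p = 1.000000, fail to reject H0.


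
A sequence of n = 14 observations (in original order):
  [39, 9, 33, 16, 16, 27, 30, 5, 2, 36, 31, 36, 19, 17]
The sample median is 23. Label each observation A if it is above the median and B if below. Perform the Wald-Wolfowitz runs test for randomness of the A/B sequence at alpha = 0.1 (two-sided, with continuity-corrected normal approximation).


Step 1: Compute median = 23; label A = above, B = below.
Labels in order: ABABBAABBAAABB  (n_A = 7, n_B = 7)
Step 2: Count runs R = 8.
Step 3: Under H0 (random ordering), E[R] = 2*n_A*n_B/(n_A+n_B) + 1 = 2*7*7/14 + 1 = 8.0000.
        Var[R] = 2*n_A*n_B*(2*n_A*n_B - n_A - n_B) / ((n_A+n_B)^2 * (n_A+n_B-1)) = 8232/2548 = 3.2308.
        SD[R] = 1.7974.
Step 4: R = E[R], so z = 0 with no continuity correction.
Step 5: Two-sided p-value via normal approximation = 2*(1 - Phi(|z|)) = 1.000000.
Step 6: alpha = 0.1. fail to reject H0.

R = 8, z = 0.0000, p = 1.000000, fail to reject H0.


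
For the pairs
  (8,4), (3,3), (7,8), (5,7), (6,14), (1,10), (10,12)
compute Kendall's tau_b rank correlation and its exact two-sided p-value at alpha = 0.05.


Step 1: Enumerate the 21 unordered pairs (i,j) with i<j and classify each by sign(x_j-x_i) * sign(y_j-y_i).
  (1,2):dx=-5,dy=-1->C; (1,3):dx=-1,dy=+4->D; (1,4):dx=-3,dy=+3->D; (1,5):dx=-2,dy=+10->D
  (1,6):dx=-7,dy=+6->D; (1,7):dx=+2,dy=+8->C; (2,3):dx=+4,dy=+5->C; (2,4):dx=+2,dy=+4->C
  (2,5):dx=+3,dy=+11->C; (2,6):dx=-2,dy=+7->D; (2,7):dx=+7,dy=+9->C; (3,4):dx=-2,dy=-1->C
  (3,5):dx=-1,dy=+6->D; (3,6):dx=-6,dy=+2->D; (3,7):dx=+3,dy=+4->C; (4,5):dx=+1,dy=+7->C
  (4,6):dx=-4,dy=+3->D; (4,7):dx=+5,dy=+5->C; (5,6):dx=-5,dy=-4->C; (5,7):dx=+4,dy=-2->D
  (6,7):dx=+9,dy=+2->C
Step 2: C = 12, D = 9, total pairs = 21.
Step 3: tau = (C - D)/(n(n-1)/2) = (12 - 9)/21 = 0.142857.
Step 4: Exact two-sided p-value (enumerate n! = 5040 permutations of y under H0): p = 0.772619.
Step 5: alpha = 0.05. fail to reject H0.

tau_b = 0.1429 (C=12, D=9), p = 0.772619, fail to reject H0.


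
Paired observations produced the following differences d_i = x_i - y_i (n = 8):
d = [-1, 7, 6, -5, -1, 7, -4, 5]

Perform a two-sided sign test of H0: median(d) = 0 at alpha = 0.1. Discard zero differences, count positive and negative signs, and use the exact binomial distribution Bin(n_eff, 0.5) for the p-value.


Step 1: Discard zero differences. Original n = 8; n_eff = number of nonzero differences = 8.
Nonzero differences (with sign): -1, +7, +6, -5, -1, +7, -4, +5
Step 2: Count signs: positive = 4, negative = 4.
Step 3: Under H0: P(positive) = 0.5, so the number of positives S ~ Bin(8, 0.5).
Step 4: Two-sided exact p-value = sum of Bin(8,0.5) probabilities at or below the observed probability = 1.000000.
Step 5: alpha = 0.1. fail to reject H0.

n_eff = 8, pos = 4, neg = 4, p = 1.000000, fail to reject H0.


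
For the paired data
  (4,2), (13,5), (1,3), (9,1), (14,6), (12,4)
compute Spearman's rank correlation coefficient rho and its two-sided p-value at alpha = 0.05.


Step 1: Rank x and y separately (midranks; no ties here).
rank(x): 4->2, 13->5, 1->1, 9->3, 14->6, 12->4
rank(y): 2->2, 5->5, 3->3, 1->1, 6->6, 4->4
Step 2: d_i = R_x(i) - R_y(i); compute d_i^2.
  (2-2)^2=0, (5-5)^2=0, (1-3)^2=4, (3-1)^2=4, (6-6)^2=0, (4-4)^2=0
sum(d^2) = 8.
Step 3: rho = 1 - 6*8 / (6*(6^2 - 1)) = 1 - 48/210 = 0.771429.
Step 4: Under H0, t = rho * sqrt((n-2)/(1-rho^2)) = 2.4247 ~ t(4).
Step 5: Two-sided p-value from the t-distribution with 4 df = 0.072397.
Step 6: alpha = 0.05. fail to reject H0.

rho = 0.7714, p = 0.072397, fail to reject H0 at alpha = 0.05.


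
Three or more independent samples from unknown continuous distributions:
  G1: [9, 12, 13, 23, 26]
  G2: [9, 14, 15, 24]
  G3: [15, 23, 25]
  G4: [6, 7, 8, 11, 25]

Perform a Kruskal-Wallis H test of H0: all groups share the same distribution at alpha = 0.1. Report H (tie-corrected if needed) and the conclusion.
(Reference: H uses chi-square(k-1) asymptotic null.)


Step 1: Combine all N = 17 observations and assign midranks.
sorted (value, group, rank): (6,G4,1), (7,G4,2), (8,G4,3), (9,G1,4.5), (9,G2,4.5), (11,G4,6), (12,G1,7), (13,G1,8), (14,G2,9), (15,G2,10.5), (15,G3,10.5), (23,G1,12.5), (23,G3,12.5), (24,G2,14), (25,G3,15.5), (25,G4,15.5), (26,G1,17)
Step 2: Sum ranks within each group.
R_1 = 49 (n_1 = 5)
R_2 = 38 (n_2 = 4)
R_3 = 38.5 (n_3 = 3)
R_4 = 27.5 (n_4 = 5)
Step 3: H = 12/(N(N+1)) * sum(R_i^2/n_i) - 3(N+1)
     = 12/(17*18) * (49^2/5 + 38^2/4 + 38.5^2/3 + 27.5^2/5) - 3*18
     = 0.039216 * 1486.53 - 54
     = 4.295425.
Step 4: Ties present; correction factor C = 1 - 24/(17^3 - 17) = 0.995098. Corrected H = 4.295425 / 0.995098 = 4.316585.
Step 5: Under H0, H ~ chi^2(3); p-value = 0.229246.
Step 6: alpha = 0.1. fail to reject H0.

H = 4.3166, df = 3, p = 0.229246, fail to reject H0.


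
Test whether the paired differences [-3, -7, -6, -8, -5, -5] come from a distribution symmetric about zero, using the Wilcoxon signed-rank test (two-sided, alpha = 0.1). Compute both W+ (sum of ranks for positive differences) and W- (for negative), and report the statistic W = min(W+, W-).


Step 1: Drop any zero differences (none here) and take |d_i|.
|d| = [3, 7, 6, 8, 5, 5]
Step 2: Midrank |d_i| (ties get averaged ranks).
ranks: |3|->1, |7|->5, |6|->4, |8|->6, |5|->2.5, |5|->2.5
Step 3: Attach original signs; sum ranks with positive sign and with negative sign.
W+ = 0 = 0
W- = 1 + 5 + 4 + 6 + 2.5 + 2.5 = 21
(Check: W+ + W- = 21 should equal n(n+1)/2 = 21.)
Step 4: Test statistic W = min(W+, W-) = 0.
Step 5: Ties in |d|, so use the tie-corrected normal approximation.
        E[W] = n(n+1)/4 = 6*7/4 = 10.5.
        Tie groups: |d|=5 (t=2); sum(t^3 - t) = 6.
        Var[W] = n(n+1)(2n+1)/24 - sum(t^3-t)/48 = 546/24 - 6/48 = 22.625.
        z = (W - E[W]) / sqrt(Var[W]) = (0 - 10.5) / 4.7566 = -2.2075.
        Two-sided p = 2*Phi(z) = 0.027281.
Step 6: alpha = 0.1. reject H0.

W+ = 0, W- = 21, W = min = 0, p = 0.027281, reject H0.


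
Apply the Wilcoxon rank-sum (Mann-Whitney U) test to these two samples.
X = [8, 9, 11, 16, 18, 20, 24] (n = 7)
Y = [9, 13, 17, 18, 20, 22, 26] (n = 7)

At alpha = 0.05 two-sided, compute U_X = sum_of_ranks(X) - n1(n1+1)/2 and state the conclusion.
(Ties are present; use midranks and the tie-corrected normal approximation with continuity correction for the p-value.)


Step 1: Combine and sort all 14 observations; assign midranks.
sorted (value, group): (8,X), (9,X), (9,Y), (11,X), (13,Y), (16,X), (17,Y), (18,X), (18,Y), (20,X), (20,Y), (22,Y), (24,X), (26,Y)
ranks: 8->1, 9->2.5, 9->2.5, 11->4, 13->5, 16->6, 17->7, 18->8.5, 18->8.5, 20->10.5, 20->10.5, 22->12, 24->13, 26->14
Step 2: Rank sum for X: R1 = 1 + 2.5 + 4 + 6 + 8.5 + 10.5 + 13 = 45.5.
Step 3: U_X = R1 - n1(n1+1)/2 = 45.5 - 7*8/2 = 45.5 - 28 = 17.5.
       U_Y = n1*n2 - U_X = 49 - 17.5 = 31.5.
Step 4: Ties are present, so use the tie-corrected normal approximation (with continuity correction) for the p-value.
Step 5: p-value = 0.404681; compare to alpha = 0.05. fail to reject H0.

U_X = 17.5, p = 0.404681, fail to reject H0 at alpha = 0.05.


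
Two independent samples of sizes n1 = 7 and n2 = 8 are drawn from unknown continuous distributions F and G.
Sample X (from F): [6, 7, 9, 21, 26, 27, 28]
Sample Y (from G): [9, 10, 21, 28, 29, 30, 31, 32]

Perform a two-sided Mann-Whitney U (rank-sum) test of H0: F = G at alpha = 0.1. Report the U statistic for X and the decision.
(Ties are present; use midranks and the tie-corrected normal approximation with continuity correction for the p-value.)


Step 1: Combine and sort all 15 observations; assign midranks.
sorted (value, group): (6,X), (7,X), (9,X), (9,Y), (10,Y), (21,X), (21,Y), (26,X), (27,X), (28,X), (28,Y), (29,Y), (30,Y), (31,Y), (32,Y)
ranks: 6->1, 7->2, 9->3.5, 9->3.5, 10->5, 21->6.5, 21->6.5, 26->8, 27->9, 28->10.5, 28->10.5, 29->12, 30->13, 31->14, 32->15
Step 2: Rank sum for X: R1 = 1 + 2 + 3.5 + 6.5 + 8 + 9 + 10.5 = 40.5.
Step 3: U_X = R1 - n1(n1+1)/2 = 40.5 - 7*8/2 = 40.5 - 28 = 12.5.
       U_Y = n1*n2 - U_X = 56 - 12.5 = 43.5.
Step 4: Ties are present, so use the tie-corrected normal approximation (with continuity correction) for the p-value.
Step 5: p-value = 0.081757; compare to alpha = 0.1. reject H0.

U_X = 12.5, p = 0.081757, reject H0 at alpha = 0.1.


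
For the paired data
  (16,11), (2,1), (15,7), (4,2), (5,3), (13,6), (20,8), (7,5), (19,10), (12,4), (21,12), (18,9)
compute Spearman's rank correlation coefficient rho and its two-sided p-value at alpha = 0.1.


Step 1: Rank x and y separately (midranks; no ties here).
rank(x): 16->8, 2->1, 15->7, 4->2, 5->3, 13->6, 20->11, 7->4, 19->10, 12->5, 21->12, 18->9
rank(y): 11->11, 1->1, 7->7, 2->2, 3->3, 6->6, 8->8, 5->5, 10->10, 4->4, 12->12, 9->9
Step 2: d_i = R_x(i) - R_y(i); compute d_i^2.
  (8-11)^2=9, (1-1)^2=0, (7-7)^2=0, (2-2)^2=0, (3-3)^2=0, (6-6)^2=0, (11-8)^2=9, (4-5)^2=1, (10-10)^2=0, (5-4)^2=1, (12-12)^2=0, (9-9)^2=0
sum(d^2) = 20.
Step 3: rho = 1 - 6*20 / (12*(12^2 - 1)) = 1 - 120/1716 = 0.930070.
Step 4: Under H0, t = rho * sqrt((n-2)/(1-rho^2)) = 8.0057 ~ t(10).
Step 5: Two-sided p-value from the t-distribution with 10 df = 0.000012.
Step 6: alpha = 0.1. reject H0.

rho = 0.9301, p = 0.000012, reject H0 at alpha = 0.1.


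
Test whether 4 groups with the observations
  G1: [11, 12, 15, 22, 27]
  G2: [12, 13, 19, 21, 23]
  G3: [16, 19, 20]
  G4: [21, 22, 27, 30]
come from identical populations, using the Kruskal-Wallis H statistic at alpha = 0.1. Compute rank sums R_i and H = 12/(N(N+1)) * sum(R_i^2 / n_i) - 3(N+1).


Step 1: Combine all N = 17 observations and assign midranks.
sorted (value, group, rank): (11,G1,1), (12,G1,2.5), (12,G2,2.5), (13,G2,4), (15,G1,5), (16,G3,6), (19,G2,7.5), (19,G3,7.5), (20,G3,9), (21,G2,10.5), (21,G4,10.5), (22,G1,12.5), (22,G4,12.5), (23,G2,14), (27,G1,15.5), (27,G4,15.5), (30,G4,17)
Step 2: Sum ranks within each group.
R_1 = 36.5 (n_1 = 5)
R_2 = 38.5 (n_2 = 5)
R_3 = 22.5 (n_3 = 3)
R_4 = 55.5 (n_4 = 4)
Step 3: H = 12/(N(N+1)) * sum(R_i^2/n_i) - 3(N+1)
     = 12/(17*18) * (36.5^2/5 + 38.5^2/5 + 22.5^2/3 + 55.5^2/4) - 3*18
     = 0.039216 * 1501.71 - 54
     = 4.890686.
Step 4: Ties present; correction factor C = 1 - 30/(17^3 - 17) = 0.993873. Corrected H = 4.890686 / 0.993873 = 4.920838.
Step 5: Under H0, H ~ chi^2(3); p-value = 0.177686.
Step 6: alpha = 0.1. fail to reject H0.

H = 4.9208, df = 3, p = 0.177686, fail to reject H0.


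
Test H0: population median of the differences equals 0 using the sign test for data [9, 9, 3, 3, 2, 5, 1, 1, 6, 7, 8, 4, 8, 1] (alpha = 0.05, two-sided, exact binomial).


Step 1: Discard zero differences. Original n = 14; n_eff = number of nonzero differences = 14.
Nonzero differences (with sign): +9, +9, +3, +3, +2, +5, +1, +1, +6, +7, +8, +4, +8, +1
Step 2: Count signs: positive = 14, negative = 0.
Step 3: Under H0: P(positive) = 0.5, so the number of positives S ~ Bin(14, 0.5).
Step 4: Two-sided exact p-value = sum of Bin(14,0.5) probabilities at or below the observed probability = 0.000122.
Step 5: alpha = 0.05. reject H0.

n_eff = 14, pos = 14, neg = 0, p = 0.000122, reject H0.


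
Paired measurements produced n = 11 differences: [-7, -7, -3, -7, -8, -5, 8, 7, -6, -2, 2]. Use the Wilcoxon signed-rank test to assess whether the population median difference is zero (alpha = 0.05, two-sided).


Step 1: Drop any zero differences (none here) and take |d_i|.
|d| = [7, 7, 3, 7, 8, 5, 8, 7, 6, 2, 2]
Step 2: Midrank |d_i| (ties get averaged ranks).
ranks: |7|->7.5, |7|->7.5, |3|->3, |7|->7.5, |8|->10.5, |5|->4, |8|->10.5, |7|->7.5, |6|->5, |2|->1.5, |2|->1.5
Step 3: Attach original signs; sum ranks with positive sign and with negative sign.
W+ = 10.5 + 7.5 + 1.5 = 19.5
W- = 7.5 + 7.5 + 3 + 7.5 + 10.5 + 4 + 5 + 1.5 = 46.5
(Check: W+ + W- = 66 should equal n(n+1)/2 = 66.)
Step 4: Test statistic W = min(W+, W-) = 19.5.
Step 5: Ties in |d|, so use the tie-corrected normal approximation.
        E[W] = n(n+1)/4 = 11*12/4 = 33.
        Tie groups: |d|=2 (t=2), |d|=7 (t=4), |d|=8 (t=2); sum(t^3 - t) = 72.
        Var[W] = n(n+1)(2n+1)/24 - sum(t^3-t)/48 = 3036/24 - 72/48 = 125.
        z = (W - E[W]) / sqrt(Var[W]) = (19.5 - 33) / 11.1803 = -1.2075.
        Two-sided p = 2*Phi(z) = 0.227249.
Step 6: alpha = 0.05. fail to reject H0.

W+ = 19.5, W- = 46.5, W = min = 19.5, p = 0.227249, fail to reject H0.


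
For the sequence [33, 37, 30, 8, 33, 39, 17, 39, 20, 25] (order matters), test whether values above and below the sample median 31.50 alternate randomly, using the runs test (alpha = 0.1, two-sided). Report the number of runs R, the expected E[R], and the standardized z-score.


Step 1: Compute median = 31.50; label A = above, B = below.
Labels in order: AABBAABABB  (n_A = 5, n_B = 5)
Step 2: Count runs R = 6.
Step 3: Under H0 (random ordering), E[R] = 2*n_A*n_B/(n_A+n_B) + 1 = 2*5*5/10 + 1 = 6.0000.
        Var[R] = 2*n_A*n_B*(2*n_A*n_B - n_A - n_B) / ((n_A+n_B)^2 * (n_A+n_B-1)) = 2000/900 = 2.2222.
        SD[R] = 1.4907.
Step 4: R = E[R], so z = 0 with no continuity correction.
Step 5: Two-sided p-value via normal approximation = 2*(1 - Phi(|z|)) = 1.000000.
Step 6: alpha = 0.1. fail to reject H0.

R = 6, z = 0.0000, p = 1.000000, fail to reject H0.
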